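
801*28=22428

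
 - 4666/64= - 73 + 3/32 = - 72.91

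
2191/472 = 4 + 303/472 = 4.64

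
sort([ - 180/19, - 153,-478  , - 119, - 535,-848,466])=[ - 848, - 535,-478,-153, - 119, - 180/19, 466]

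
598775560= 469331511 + 129444049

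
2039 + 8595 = 10634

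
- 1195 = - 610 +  -585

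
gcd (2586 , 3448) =862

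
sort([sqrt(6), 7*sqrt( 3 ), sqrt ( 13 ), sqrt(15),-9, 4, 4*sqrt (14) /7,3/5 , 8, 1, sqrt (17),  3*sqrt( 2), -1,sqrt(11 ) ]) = [ - 9, - 1, 3/5, 1 , 4*sqrt ( 14)/7,sqrt( 6) , sqrt( 11), sqrt(13),sqrt( 15 ),4, sqrt(17) , 3*sqrt( 2 ),8, 7*sqrt( 3 )]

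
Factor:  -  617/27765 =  - 1/45 =-  3^( - 2)*5^(-1)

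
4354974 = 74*58851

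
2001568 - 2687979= - 686411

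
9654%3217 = 3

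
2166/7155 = 722/2385 = 0.30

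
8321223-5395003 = 2926220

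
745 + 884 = 1629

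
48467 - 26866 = 21601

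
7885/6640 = 19/16  =  1.19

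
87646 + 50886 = 138532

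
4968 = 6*828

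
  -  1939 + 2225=286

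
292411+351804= 644215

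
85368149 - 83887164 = 1480985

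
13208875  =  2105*6275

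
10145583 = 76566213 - 66420630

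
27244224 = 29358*928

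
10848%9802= 1046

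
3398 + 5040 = 8438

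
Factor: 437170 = 2^1 * 5^1 * 43717^1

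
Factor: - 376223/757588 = - 2^( - 2 )*13^( - 1 )*17^(  -  1)*439^1 = - 439/884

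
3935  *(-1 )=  - 3935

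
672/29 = 672/29 = 23.17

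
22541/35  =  22541/35 = 644.03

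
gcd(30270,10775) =5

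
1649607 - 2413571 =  - 763964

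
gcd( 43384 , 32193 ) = 1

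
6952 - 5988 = 964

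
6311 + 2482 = 8793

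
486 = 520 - 34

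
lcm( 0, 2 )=0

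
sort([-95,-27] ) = [-95, - 27] 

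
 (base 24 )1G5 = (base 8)1705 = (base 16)3c5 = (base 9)1282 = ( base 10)965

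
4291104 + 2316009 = 6607113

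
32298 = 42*769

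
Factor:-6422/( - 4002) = 3^( - 1 )* 13^2*19^1*23^(-1) *29^ ( - 1) = 3211/2001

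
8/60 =2/15 = 0.13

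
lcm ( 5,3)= 15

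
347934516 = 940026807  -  592092291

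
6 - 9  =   - 3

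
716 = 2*358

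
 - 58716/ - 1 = 58716 + 0/1=58716.00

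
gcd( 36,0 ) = 36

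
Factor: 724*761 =550964 = 2^2*181^1*761^1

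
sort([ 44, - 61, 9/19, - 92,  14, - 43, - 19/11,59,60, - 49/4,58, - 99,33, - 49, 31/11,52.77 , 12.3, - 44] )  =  [ - 99, - 92, - 61, - 49, - 44,- 43 ,- 49/4, - 19/11,9/19,31/11,  12.3, 14, 33,  44,52.77 , 58, 59,60] 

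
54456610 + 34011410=88468020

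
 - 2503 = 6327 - 8830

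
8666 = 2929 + 5737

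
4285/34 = 126  +  1/34  =  126.03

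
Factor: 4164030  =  2^1*3^2*5^1 * 13^1*3559^1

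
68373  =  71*963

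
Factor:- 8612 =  -2^2*2153^1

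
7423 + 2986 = 10409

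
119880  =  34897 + 84983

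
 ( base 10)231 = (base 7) 450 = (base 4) 3213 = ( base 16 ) E7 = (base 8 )347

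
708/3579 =236/1193 = 0.20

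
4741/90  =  4741/90 = 52.68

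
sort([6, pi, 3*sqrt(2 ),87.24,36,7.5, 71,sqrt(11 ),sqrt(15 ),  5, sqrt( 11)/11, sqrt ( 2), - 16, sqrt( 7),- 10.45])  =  [ - 16, - 10.45,sqrt( 11 )/11, sqrt ( 2),sqrt(7), pi, sqrt(11), sqrt(15), 3*sqrt(2),5, 6, 7.5,  36  ,  71 , 87.24]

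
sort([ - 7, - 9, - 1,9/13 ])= [-9, - 7 , - 1,9/13 ]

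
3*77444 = 232332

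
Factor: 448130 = 2^1*5^1*41^1*1093^1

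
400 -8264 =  - 7864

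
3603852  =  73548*49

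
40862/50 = 20431/25 = 817.24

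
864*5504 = 4755456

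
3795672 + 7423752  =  11219424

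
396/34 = 11 + 11/17  =  11.65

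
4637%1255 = 872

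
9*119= 1071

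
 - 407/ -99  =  4+1/9 = 4.11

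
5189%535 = 374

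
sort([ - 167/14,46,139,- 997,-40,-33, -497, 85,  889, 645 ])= [ - 997, - 497, - 40, - 33,-167/14 , 46,  85,  139,645, 889]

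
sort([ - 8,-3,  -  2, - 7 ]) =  [- 8,-7,  -  3, - 2]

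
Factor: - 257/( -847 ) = 7^( - 1)*11^( - 2)*257^1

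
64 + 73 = 137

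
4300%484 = 428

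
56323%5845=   3718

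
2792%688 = 40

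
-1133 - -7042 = 5909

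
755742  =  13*58134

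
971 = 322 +649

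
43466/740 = 21733/370 = 58.74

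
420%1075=420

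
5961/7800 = 1987/2600 = 0.76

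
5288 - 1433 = 3855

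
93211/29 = 93211/29 = 3214.17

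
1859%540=239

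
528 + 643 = 1171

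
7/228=7/228= 0.03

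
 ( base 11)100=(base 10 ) 121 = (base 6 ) 321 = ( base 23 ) 56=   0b1111001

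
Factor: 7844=2^2*37^1*53^1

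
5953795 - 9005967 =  - 3052172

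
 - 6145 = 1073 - 7218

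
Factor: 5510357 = 53^1*103969^1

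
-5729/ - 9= 5729/9 = 636.56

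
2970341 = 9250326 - 6279985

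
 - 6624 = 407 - 7031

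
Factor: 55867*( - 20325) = -3^1*5^2*7^1*23^1*271^1 * 347^1 =-1135496775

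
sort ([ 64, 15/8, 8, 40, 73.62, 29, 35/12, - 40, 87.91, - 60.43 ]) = [ - 60.43,-40,  15/8, 35/12,8, 29 , 40, 64,73.62,87.91]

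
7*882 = 6174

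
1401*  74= 103674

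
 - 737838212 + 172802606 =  - 565035606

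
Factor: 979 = 11^1*89^1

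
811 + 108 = 919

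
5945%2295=1355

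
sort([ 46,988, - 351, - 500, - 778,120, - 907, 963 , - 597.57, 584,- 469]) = [ - 907,-778, - 597.57, - 500, - 469, - 351, 46,120, 584, 963 , 988 ] 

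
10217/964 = 10 + 577/964 = 10.60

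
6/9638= 3/4819=0.00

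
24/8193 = 8/2731 = 0.00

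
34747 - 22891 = 11856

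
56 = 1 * 56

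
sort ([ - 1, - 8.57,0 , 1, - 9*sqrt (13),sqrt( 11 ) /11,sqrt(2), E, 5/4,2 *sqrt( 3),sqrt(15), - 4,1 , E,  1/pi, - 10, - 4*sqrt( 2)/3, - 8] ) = [-9*sqrt( 13 ),-10, - 8.57, - 8, - 4, - 4*sqrt( 2 )/3, - 1 , 0,sqrt ( 11 )/11,1/pi,1 , 1, 5/4,sqrt (2 ), E,E,2 * sqrt( 3 ),sqrt(15 )] 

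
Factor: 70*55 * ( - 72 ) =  - 277200 = - 2^4*3^2 * 5^2 * 7^1 * 11^1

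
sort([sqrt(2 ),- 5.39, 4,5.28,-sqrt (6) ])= [-5.39, - sqrt(6),sqrt(2), 4,5.28 ]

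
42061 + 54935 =96996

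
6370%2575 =1220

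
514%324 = 190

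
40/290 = 4/29 = 0.14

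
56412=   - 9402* (-6)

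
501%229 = 43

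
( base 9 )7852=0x16A6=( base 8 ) 13246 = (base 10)5798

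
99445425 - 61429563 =38015862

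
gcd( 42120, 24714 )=18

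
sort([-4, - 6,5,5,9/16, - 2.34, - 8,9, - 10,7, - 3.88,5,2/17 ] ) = [ - 10, - 8,-6,- 4, - 3.88, - 2.34,2/17,9/16,5,5,5,7,9]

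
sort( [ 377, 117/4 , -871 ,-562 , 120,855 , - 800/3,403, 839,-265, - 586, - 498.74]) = [ - 871, -586 , - 562, - 498.74, - 800/3, - 265,117/4, 120, 377,403, 839, 855 ] 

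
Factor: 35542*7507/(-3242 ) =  - 133406897/1621 =-  13^1*1367^1*1621^ ( - 1 )*7507^1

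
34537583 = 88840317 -54302734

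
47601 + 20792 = 68393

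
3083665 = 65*47441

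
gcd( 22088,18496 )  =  8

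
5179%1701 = 76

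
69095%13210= 3045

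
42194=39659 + 2535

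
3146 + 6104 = 9250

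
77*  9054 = 697158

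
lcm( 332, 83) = 332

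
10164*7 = 71148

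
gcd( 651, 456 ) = 3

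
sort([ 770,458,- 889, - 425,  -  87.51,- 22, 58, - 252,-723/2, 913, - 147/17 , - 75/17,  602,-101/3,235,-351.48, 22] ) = [  -  889,- 425,  -  723/2, - 351.48,-252,-87.51,  -  101/3, - 22,-147/17, - 75/17, 22,58 , 235,458,602, 770,913] 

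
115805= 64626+51179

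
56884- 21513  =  35371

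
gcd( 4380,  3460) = 20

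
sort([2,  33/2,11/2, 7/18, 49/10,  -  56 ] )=[  -  56 , 7/18,2, 49/10, 11/2,33/2 ]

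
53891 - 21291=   32600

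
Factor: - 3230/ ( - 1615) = 2 = 2^1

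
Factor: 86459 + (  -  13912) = 72547^1 = 72547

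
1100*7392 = 8131200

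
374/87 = 374/87 = 4.30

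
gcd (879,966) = 3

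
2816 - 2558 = 258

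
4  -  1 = 3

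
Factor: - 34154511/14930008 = - 2^ ( - 3)*3^1 * 137^1* 83101^1*1866251^ ( - 1)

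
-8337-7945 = -16282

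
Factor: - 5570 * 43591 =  - 242801870 = -2^1*5^1*557^1 *43591^1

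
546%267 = 12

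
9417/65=144+ 57/65= 144.88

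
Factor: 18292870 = 2^1*5^1* 47^1*38921^1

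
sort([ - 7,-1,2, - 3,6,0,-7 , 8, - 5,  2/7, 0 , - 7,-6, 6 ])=[-7, - 7,-7, - 6 , - 5,-3, - 1,  0, 0, 2/7, 2,6,  6,8 ] 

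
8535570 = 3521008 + 5014562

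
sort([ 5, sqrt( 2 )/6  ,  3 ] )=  [ sqrt(2)/6,3, 5]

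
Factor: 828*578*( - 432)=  - 2^7*3^5 * 17^2 * 23^1 =- 206748288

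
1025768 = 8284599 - 7258831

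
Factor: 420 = 2^2 *3^1*5^1*7^1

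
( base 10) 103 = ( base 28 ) 3j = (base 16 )67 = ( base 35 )2X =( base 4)1213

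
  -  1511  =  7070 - 8581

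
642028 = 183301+458727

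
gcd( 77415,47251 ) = 1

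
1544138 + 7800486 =9344624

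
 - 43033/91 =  - 473 + 10/91 = - 472.89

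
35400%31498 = 3902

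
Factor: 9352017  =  3^4 *263^1 * 439^1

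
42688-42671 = 17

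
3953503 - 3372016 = 581487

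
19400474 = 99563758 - 80163284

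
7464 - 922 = 6542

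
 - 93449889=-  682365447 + 588915558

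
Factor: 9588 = 2^2 * 3^1*17^1 * 47^1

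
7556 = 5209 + 2347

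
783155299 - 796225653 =- 13070354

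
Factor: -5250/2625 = -2 = - 2^1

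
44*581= 25564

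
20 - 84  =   - 64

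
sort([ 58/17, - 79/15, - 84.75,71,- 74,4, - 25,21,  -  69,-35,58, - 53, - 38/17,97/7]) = [ - 84.75, - 74, - 69, - 53,-35 ,  -  25, - 79/15 , - 38/17,58/17,4,97/7,21, 58,71]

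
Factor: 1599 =3^1* 13^1*41^1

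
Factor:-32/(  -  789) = 2^5*3^ ( - 1 )*263^(  -  1 )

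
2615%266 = 221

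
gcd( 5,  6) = 1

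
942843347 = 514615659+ 428227688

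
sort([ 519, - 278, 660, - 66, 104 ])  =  [ - 278,-66,104,519,660 ] 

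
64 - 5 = 59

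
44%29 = 15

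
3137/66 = 47 + 35/66 = 47.53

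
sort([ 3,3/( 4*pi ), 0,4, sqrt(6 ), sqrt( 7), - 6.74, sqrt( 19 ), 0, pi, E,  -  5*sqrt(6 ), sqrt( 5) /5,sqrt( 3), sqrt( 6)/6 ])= [-5*sqrt( 6 ), -6.74,0, 0,3/( 4 * pi ),sqrt( 6) /6,sqrt(5)/5, sqrt( 3), sqrt( 6 ) , sqrt( 7 ), E, 3, pi,4,sqrt( 19)]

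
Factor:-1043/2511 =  - 3^(  -  4 ) * 7^1*  31^( - 1)*149^1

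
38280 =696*55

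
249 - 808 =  - 559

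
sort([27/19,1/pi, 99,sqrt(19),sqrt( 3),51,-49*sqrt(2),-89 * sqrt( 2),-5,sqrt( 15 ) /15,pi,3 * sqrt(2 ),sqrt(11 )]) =[ - 89 * sqrt( 2 )  , - 49*sqrt (2), - 5,sqrt( 15 ) /15,1/pi,27/19,sqrt(3 ),pi,sqrt( 11),3*sqrt( 2), sqrt( 19),51,99 ] 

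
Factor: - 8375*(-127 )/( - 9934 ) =  -  2^( - 1) * 5^3*67^1*127^1*4967^( - 1)= - 1063625/9934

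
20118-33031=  - 12913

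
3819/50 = 3819/50 = 76.38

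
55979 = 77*727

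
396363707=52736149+343627558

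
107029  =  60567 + 46462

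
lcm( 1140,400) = 22800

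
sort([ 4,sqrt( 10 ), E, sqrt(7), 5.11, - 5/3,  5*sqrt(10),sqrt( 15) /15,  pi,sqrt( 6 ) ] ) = [ - 5/3, sqrt(15 ) /15,sqrt( 6), sqrt( 7), E, pi, sqrt( 10 ), 4 , 5.11,5*sqrt(10)]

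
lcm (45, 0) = 0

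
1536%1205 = 331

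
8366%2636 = 458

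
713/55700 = 713/55700 = 0.01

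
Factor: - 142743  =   - 3^1*47581^1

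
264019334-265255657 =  - 1236323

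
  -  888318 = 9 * ( - 98702)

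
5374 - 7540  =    -  2166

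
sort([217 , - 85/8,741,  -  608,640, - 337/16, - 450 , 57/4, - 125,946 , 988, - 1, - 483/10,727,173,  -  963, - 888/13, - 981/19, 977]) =[  -  963, - 608, - 450, - 125, -888/13, - 981/19, - 483/10 , - 337/16, - 85/8, - 1,  57/4,173,217,640, 727, 741,946, 977,  988] 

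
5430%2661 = 108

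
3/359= 3/359 = 0.01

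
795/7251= 265/2417 = 0.11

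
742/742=1 =1.00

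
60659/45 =1347 + 44/45  =  1347.98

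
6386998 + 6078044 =12465042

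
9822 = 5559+4263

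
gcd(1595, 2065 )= 5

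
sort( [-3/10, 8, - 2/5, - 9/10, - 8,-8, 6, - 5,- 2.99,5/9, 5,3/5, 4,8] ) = [  -  8,  -  8, - 5, - 2.99,  -  9/10,-2/5, - 3/10,5/9,3/5, 4, 5,6,8,8]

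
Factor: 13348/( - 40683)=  - 188/573= -  2^2*3^ ( - 1) * 47^1*191^(-1)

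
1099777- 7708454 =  - 6608677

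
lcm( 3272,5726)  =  22904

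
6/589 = 6/589 = 0.01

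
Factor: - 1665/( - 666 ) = 2^( - 1)*5^1 = 5/2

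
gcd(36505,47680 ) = 745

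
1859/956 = 1859/956 = 1.94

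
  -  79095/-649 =79095/649 = 121.87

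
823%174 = 127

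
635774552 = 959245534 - 323470982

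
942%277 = 111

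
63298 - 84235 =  - 20937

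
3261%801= 57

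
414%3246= 414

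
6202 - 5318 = 884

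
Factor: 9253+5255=14508 = 2^2*3^2 * 13^1 * 31^1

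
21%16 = 5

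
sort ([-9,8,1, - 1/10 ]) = [ - 9, - 1/10,1, 8] 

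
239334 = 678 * 353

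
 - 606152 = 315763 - 921915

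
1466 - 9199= - 7733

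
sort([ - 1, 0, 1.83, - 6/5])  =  [  -  6/5,  -  1,  0,  1.83]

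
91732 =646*142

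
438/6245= 438/6245 = 0.07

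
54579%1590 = 519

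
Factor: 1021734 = 2^1*3^4*7^1*17^1*53^1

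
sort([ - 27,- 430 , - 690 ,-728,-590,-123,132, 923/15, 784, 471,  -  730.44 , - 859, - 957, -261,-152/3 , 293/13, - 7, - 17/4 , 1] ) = [ -957, - 859,  -  730.44 ,  -  728 , - 690,-590, - 430,  -  261,-123, - 152/3, - 27, - 7,-17/4, 1,  293/13,923/15, 132, 471, 784]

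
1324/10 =662/5 = 132.40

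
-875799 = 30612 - 906411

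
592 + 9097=9689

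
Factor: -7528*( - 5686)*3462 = 148188168096 = 2^5*3^1*577^1*941^1 * 2843^1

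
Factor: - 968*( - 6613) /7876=2^1*11^1 * 17^1 * 179^(-1)*389^1 = 145486/179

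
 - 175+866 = 691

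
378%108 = 54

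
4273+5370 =9643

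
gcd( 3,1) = 1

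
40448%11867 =4847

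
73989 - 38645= 35344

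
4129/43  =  96+1/43 = 96.02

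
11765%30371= 11765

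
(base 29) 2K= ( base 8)116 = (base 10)78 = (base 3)2220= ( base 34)2a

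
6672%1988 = 708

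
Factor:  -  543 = -3^1 * 181^1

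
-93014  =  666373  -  759387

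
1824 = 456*4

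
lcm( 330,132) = 660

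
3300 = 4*825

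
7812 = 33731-25919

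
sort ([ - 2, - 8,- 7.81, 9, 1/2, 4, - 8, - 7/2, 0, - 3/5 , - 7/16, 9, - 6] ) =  [ - 8,-8, - 7.81, - 6, -7/2,-2, - 3/5,  -  7/16, 0, 1/2, 4,9 , 9 ] 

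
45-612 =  - 567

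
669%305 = 59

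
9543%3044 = 411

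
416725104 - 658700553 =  - 241975449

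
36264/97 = 373 + 83/97 = 373.86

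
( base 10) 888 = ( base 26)184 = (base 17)314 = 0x378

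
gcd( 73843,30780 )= 1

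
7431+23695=31126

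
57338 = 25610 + 31728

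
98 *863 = 84574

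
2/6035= 2/6035 = 0.00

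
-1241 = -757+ - 484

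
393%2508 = 393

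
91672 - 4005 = 87667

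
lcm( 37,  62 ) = 2294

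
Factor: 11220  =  2^2*3^1*5^1*11^1*17^1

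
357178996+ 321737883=678916879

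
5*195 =975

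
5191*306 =1588446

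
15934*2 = 31868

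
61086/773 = 79+19/773 = 79.02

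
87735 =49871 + 37864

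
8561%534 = 17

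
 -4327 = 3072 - 7399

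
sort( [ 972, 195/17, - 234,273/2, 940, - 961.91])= [ - 961.91, - 234,  195/17,  273/2,  940, 972 ] 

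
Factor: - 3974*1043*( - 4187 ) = 2^1*7^1*53^1*79^1*149^1*1987^1= 17354620934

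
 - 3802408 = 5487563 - 9289971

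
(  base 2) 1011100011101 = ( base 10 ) 5917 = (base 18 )104D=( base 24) a6d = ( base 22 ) C4L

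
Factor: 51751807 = 3221^1 * 16067^1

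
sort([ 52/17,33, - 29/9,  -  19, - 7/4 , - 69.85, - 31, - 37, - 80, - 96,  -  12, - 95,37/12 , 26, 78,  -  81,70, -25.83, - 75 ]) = [-96, - 95, - 81, - 80, - 75, - 69.85,-37 , - 31,-25.83, - 19,  -  12, - 29/9,-7/4,  52/17, 37/12,  26,33, 70,78 ] 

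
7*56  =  392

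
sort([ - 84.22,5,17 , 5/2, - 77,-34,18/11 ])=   [ - 84.22, - 77, - 34 , 18/11, 5/2, 5, 17] 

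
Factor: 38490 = 2^1*3^1*5^1*1283^1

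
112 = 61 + 51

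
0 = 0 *2518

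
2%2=0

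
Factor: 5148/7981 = 2^2*3^2*11^1*13^1*23^( - 1 )*347^(-1)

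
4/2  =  2 = 2.00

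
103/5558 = 103/5558   =  0.02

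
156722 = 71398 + 85324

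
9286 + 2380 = 11666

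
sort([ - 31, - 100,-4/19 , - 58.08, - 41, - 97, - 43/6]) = [  -  100,-97, - 58.08, - 41, -31, - 43/6, - 4/19]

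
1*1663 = 1663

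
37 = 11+26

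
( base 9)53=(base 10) 48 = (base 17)2e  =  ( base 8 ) 60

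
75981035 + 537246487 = 613227522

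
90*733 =65970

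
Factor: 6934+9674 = 16608 =2^5*3^1 * 173^1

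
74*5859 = 433566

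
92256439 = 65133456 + 27122983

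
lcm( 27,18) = 54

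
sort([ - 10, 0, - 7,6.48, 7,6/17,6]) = [ - 10, - 7, 0, 6/17,  6,6.48 , 7] 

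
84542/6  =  14090 + 1/3 = 14090.33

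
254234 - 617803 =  - 363569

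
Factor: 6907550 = 2^1 * 5^2*13^1 * 10627^1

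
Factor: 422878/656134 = 23^1*29^1*317^1*328067^ ( - 1 ) = 211439/328067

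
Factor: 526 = 2^1*263^1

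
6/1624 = 3/812 = 0.00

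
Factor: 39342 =2^1*3^1 * 79^1*  83^1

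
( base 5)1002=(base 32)3v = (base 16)7F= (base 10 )127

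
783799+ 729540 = 1513339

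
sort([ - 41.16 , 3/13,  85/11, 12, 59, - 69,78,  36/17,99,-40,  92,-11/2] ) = [ - 69, - 41.16, - 40, - 11/2, 3/13,  36/17 , 85/11,12,  59,78,  92,99] 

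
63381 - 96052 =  - 32671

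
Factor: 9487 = 53^1*179^1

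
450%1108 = 450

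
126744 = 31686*4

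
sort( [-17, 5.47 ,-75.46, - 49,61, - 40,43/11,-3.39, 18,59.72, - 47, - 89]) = [ - 89, - 75.46, - 49, - 47,-40, - 17, - 3.39,43/11,5.47,  18, 59.72,61 ]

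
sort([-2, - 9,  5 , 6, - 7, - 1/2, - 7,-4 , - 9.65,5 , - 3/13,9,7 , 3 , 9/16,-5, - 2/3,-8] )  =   [ - 9.65, - 9,-8 ,  -  7,-7 , - 5, - 4,-2,-2/3,- 1/2, - 3/13,9/16,  3, 5, 5 , 6,  7,9]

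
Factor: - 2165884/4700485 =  - 2^2*5^(-1) *7^1*103^1*751^1*940097^( - 1)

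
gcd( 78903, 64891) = 1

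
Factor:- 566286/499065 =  - 2^1*5^( - 1)*7^( - 2)*139^1 = - 278/245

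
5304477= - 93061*(  -  57 ) 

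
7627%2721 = 2185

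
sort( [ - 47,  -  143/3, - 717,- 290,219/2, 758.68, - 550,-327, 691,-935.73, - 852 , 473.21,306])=[- 935.73, - 852,  -  717 , - 550,  -  327,-290, - 143/3, - 47,219/2,306, 473.21, 691,758.68]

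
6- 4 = 2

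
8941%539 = 317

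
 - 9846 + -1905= -11751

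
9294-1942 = 7352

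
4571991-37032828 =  - 32460837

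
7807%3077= 1653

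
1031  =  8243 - 7212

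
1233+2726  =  3959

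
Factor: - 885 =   -  3^1*5^1*59^1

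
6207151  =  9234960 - 3027809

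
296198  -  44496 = 251702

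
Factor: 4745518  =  2^1 * 2372759^1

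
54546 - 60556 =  - 6010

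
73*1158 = 84534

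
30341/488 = 62+85/488 = 62.17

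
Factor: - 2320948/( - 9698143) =331564/1385449= 2^2*13^( - 1)*17^ (-1 ) * 6269^( - 1)*82891^1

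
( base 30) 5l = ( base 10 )171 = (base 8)253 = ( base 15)b6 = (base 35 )4v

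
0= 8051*0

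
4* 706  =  2824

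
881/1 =881 = 881.00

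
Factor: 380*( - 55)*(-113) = 2^2 * 5^2 * 11^1 * 19^1*113^1=2361700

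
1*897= 897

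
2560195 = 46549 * 55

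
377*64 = 24128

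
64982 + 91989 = 156971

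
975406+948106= 1923512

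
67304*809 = 54448936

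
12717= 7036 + 5681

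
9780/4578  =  2 +104/763 = 2.14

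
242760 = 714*340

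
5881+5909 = 11790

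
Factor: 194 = 2^1*97^1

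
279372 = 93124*3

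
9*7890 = 71010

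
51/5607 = 17/1869 = 0.01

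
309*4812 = 1486908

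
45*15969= 718605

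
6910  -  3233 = 3677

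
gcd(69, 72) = 3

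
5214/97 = 53+ 73/97 =53.75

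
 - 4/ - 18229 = 4/18229=0.00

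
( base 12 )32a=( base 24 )ja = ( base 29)g2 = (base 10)466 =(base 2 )111010010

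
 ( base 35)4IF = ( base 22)ba1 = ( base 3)21121101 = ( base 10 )5545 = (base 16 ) 15a9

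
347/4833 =347/4833 = 0.07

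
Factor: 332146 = 2^1 * 17^1*9769^1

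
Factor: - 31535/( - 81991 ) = 5^1*13^ ( - 1 )  =  5/13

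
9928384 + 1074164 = 11002548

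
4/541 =4/541=0.01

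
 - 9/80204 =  - 1 + 80195/80204 = - 0.00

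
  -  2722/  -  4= 680 + 1/2 =680.50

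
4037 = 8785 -4748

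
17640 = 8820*2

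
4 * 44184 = 176736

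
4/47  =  4/47 = 0.09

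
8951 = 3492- - 5459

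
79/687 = 79/687=0.11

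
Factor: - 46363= - 71^1 * 653^1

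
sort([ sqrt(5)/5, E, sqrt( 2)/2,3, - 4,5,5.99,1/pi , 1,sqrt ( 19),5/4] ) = [-4,  1/pi  ,  sqrt(5)/5,sqrt( 2)/2,1,5/4,E,3,sqrt( 19),5,5.99]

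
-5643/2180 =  - 5643/2180 = - 2.59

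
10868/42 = 5434/21 =258.76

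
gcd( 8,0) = 8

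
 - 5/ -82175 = 1/16435 =0.00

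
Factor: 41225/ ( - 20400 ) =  - 97/48 = - 2^( - 4 )*3^ ( - 1 )*97^1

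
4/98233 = 4/98233 = 0.00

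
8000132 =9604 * 833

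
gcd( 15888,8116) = 4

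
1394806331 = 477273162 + 917533169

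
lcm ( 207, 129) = 8901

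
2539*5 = 12695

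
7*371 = 2597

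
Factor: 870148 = 2^2*43^1*5059^1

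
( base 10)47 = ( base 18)2b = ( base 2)101111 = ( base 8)57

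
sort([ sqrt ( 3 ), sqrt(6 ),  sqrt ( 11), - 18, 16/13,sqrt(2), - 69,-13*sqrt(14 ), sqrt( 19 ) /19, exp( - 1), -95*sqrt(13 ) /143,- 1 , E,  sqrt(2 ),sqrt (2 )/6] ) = [ - 69, - 13*sqrt(14 ), - 18, - 95*sqrt(13)/143, - 1,  sqrt(19 ) /19, sqrt( 2 )/6,exp( - 1),16/13, sqrt( 2), sqrt (2), sqrt( 3 ), sqrt( 6 ), E, sqrt ( 11)]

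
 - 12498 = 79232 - 91730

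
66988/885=75 + 613/885  =  75.69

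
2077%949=179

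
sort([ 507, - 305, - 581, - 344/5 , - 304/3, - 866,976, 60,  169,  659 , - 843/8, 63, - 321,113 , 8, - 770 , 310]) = [ - 866, - 770, - 581, - 321, - 305, - 843/8, - 304/3, - 344/5,  8,60, 63, 113, 169,310,507, 659,976 ]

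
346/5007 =346/5007 = 0.07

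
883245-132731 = 750514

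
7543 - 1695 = 5848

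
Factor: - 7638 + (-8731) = -16369^1=- 16369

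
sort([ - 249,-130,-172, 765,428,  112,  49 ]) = [ - 249,-172, - 130,  49,112,428, 765]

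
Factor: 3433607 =191^1*17977^1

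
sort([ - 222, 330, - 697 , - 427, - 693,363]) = [ - 697,  -  693,-427,-222,330, 363 ]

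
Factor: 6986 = 2^1*7^1  *  499^1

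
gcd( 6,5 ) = 1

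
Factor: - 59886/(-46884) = 2^ ( - 1) * 3^2*1109^1*3907^(- 1 ) = 9981/7814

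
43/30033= 43/30033 =0.00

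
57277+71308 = 128585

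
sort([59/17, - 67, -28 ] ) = [ - 67,- 28,  59/17]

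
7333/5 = 1466 + 3/5 = 1466.60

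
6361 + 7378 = 13739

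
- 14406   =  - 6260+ - 8146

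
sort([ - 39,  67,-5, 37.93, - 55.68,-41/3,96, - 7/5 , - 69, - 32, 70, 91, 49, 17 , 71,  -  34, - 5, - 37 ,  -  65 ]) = [ - 69,  -  65, - 55.68, - 39, - 37, - 34, - 32, - 41/3 , - 5 , - 5, - 7/5, 17, 37.93, 49, 67,70,  71 , 91,96 ]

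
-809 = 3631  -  4440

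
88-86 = 2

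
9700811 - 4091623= 5609188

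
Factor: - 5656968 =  - 2^3*3^2*78569^1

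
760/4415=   152/883=0.17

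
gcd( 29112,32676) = 12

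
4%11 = 4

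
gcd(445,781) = 1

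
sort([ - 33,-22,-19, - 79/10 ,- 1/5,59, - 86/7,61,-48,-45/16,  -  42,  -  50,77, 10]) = [ - 50,  -  48, - 42, - 33, - 22 , - 19,-86/7,- 79/10, - 45/16, - 1/5 , 10,59,61, 77 ] 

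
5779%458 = 283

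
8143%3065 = 2013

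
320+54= 374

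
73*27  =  1971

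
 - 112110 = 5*( - 22422)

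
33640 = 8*4205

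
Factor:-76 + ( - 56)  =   - 2^2*3^1 *11^1 = -132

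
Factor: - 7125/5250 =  - 19/14 = -2^(  -  1)*7^(- 1)*19^1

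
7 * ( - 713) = - 4991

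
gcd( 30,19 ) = 1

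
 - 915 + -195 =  - 1110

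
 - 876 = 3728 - 4604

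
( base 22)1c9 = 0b1011110101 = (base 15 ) 357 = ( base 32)nl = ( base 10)757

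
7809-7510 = 299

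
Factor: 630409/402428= 683/436 =2^(-2)*109^(- 1)*683^1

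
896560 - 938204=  - 41644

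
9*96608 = 869472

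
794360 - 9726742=-8932382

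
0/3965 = 0 =0.00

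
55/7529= 55/7529 = 0.01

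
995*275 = 273625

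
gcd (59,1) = 1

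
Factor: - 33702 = - 2^1 * 3^1 *41^1*137^1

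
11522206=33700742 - 22178536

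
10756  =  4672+6084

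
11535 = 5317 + 6218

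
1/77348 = 1/77348 = 0.00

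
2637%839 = 120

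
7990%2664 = 2662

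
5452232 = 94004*58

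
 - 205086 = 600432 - 805518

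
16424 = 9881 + 6543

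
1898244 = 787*2412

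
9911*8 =79288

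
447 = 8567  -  8120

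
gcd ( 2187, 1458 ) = 729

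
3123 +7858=10981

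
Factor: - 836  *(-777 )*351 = 227999772 =2^2*3^4*7^1*11^1*13^1 *19^1 * 37^1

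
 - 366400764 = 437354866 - 803755630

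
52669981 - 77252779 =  - 24582798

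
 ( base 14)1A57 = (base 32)4ld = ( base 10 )4781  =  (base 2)1001010101101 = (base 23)90k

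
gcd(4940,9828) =52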